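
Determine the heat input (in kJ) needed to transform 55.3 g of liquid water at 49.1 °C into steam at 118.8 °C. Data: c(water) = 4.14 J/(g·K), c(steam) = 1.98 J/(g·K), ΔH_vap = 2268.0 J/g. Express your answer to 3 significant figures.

q = 139 kJ

q1 (heat water 49.1→100.0 °C): 55.3 × 4.14 × 50.9 = 11653 J
q2 (vaporize at 100 °C): 55.3 × 2268.0 = 125420 J
q3 (heat steam 100.0→118.8 °C): 55.3 × 1.98 × 18.8 = 2058 J
Total: 11653 + 125420 + 2058 = 139131 J = 139 kJ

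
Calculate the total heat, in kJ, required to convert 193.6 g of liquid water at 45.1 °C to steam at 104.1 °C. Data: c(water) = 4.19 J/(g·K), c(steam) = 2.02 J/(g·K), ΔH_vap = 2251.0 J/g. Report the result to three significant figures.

q1 (heat water 45.1→100.0 °C): 193.6 × 4.19 × 54.9 = 44534 J
q2 (vaporize at 100 °C): 193.6 × 2251.0 = 435794 J
q3 (heat steam 100.0→104.1 °C): 193.6 × 2.02 × 4.1 = 1603 J
Total: 44534 + 435794 + 1603 = 481931 J = 482 kJ

q = 482 kJ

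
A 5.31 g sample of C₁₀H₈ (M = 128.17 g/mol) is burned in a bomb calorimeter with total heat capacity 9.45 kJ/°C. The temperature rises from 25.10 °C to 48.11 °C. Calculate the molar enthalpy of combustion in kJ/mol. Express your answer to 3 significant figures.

ΔT = 48.11 − 25.10 = 23.01 °C
q_cal = C_cal × ΔT = 9.45 × 23.01 = 217.4445 kJ
n = 5.31 / 128.17 = 0.04143 mol
q_rxn = −q_cal = -217.4445 kJ
ΔH = -217.4445 / 0.04143 = -5248 kJ/mol

ΔH = -5250 kJ/mol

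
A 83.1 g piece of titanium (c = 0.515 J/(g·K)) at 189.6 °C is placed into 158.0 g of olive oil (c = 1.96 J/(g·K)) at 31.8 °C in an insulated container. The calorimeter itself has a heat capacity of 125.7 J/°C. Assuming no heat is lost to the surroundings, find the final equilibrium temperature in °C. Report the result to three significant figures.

T_f = 45.9 °C

Heat lost by titanium = heat gained by olive oil + calorimeter.
(83.1)(0.515)(189.6 − T) = [(158.0)(1.96) + 125.7](T − 31.8)
42.7965 (189.6 − T) = 435.38 (T − 31.8)
8114.2 − 42.7965 T = 435.38 T − 13845
21959.2 = 478.1765 T
T = 45.92 °C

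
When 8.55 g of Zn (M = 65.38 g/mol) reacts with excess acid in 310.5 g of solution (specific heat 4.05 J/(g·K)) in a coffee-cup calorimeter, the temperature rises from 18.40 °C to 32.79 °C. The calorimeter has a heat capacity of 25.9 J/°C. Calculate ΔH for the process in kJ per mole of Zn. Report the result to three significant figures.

ΔH = -141 kJ/mol

|ΔT| = |32.79 − 18.40| = 14.39 °C
|q_surr| = (310.5 × 4.05 + 25.9) × 14.39 = 1283.425 × 14.39 = 18470 J
n(Zn) = 8.55 / 65.38 = 0.1308 mol
Temperature rose, so q_rxn = −|q_surr| = -18.47 kJ
ΔH = q_rxn / n = -141.2 kJ/mol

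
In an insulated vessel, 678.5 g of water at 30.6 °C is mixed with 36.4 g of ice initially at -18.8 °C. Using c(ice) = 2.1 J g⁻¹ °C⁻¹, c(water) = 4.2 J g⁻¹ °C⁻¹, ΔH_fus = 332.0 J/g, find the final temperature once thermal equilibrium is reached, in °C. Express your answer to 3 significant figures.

T_f = 24.5 °C

Heat to bring ice to 0 °C and melt it: q₁ = 36.4×2.1×18.8 + 36.4×332.0 = 13522 J
Heat the water can supply cooling to 0 °C: 678.5×4.2×30.6 = 87200.8 J > q₁, so all ice melts.
Energy balance: 678.5×4.2×(30.6 − T) = 13522 + 36.4×4.2×(T − 0)
2849.7(30.6 − T) = 13522 + 152.88 T
87200.8 − 13522 = 3002.58 T
T = 73678.8 / 3002.58 = 24.54 °C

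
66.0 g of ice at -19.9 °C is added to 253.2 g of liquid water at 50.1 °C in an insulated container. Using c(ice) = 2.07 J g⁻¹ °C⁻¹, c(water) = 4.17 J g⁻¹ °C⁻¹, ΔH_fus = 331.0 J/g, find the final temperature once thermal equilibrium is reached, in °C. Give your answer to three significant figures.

Heat to bring ice to 0 °C and melt it: q₁ = 66.0×2.07×19.9 + 66.0×331.0 = 24565 J
Heat the water can supply cooling to 0 °C: 253.2×4.17×50.1 = 52897.8 J > q₁, so all ice melts.
Energy balance: 253.2×4.17×(50.1 − T) = 24565 + 66.0×4.17×(T − 0)
1055.844(50.1 − T) = 24565 + 275.22 T
52897.8 − 24565 = 1331.064 T
T = 28332.8 / 1331.064 = 21.29 °C

T_f = 21.3 °C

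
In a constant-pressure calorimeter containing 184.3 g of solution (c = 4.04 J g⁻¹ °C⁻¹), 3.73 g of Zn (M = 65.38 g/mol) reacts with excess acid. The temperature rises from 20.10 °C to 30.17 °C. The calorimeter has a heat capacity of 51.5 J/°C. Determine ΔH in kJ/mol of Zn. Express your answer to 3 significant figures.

ΔH = -141 kJ/mol

|ΔT| = |30.17 − 20.10| = 10.07 °C
|q_surr| = (184.3 × 4.04 + 51.5) × 10.07 = 796.072 × 10.07 = 8016 J
n(Zn) = 3.73 / 65.38 = 0.05705 mol
Temperature rose, so q_rxn = −|q_surr| = -8.016 kJ
ΔH = q_rxn / n = -140.5 kJ/mol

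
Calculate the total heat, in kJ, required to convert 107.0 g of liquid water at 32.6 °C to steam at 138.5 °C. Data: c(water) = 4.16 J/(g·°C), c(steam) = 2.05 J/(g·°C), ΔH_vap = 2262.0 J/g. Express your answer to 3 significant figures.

q = 280 kJ

q1 (heat water 32.6→100.0 °C): 107.0 × 4.16 × 67.4 = 30001 J
q2 (vaporize at 100 °C): 107.0 × 2262.0 = 242034 J
q3 (heat steam 100.0→138.5 °C): 107.0 × 2.05 × 38.5 = 8445 J
Total: 30001 + 242034 + 8445 = 280480 J = 280 kJ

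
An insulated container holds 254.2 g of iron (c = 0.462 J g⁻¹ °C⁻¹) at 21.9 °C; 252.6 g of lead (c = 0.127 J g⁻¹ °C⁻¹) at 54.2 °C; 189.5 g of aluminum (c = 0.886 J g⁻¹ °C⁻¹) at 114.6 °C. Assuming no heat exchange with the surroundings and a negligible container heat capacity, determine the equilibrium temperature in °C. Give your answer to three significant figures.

Σ mᵢcᵢ(T − Tᵢ) = 0  ⇒  T = Σ mᵢcᵢTᵢ / Σ mᵢcᵢ
Σ mᵢcᵢ = 254.2×0.462 + 252.6×0.127 + 189.5×0.886 = 317.4176
Σ mᵢcᵢTᵢ = 117.4404×21.9 + 32.0802×54.2 + 167.897×114.6 = 23552
T = 23552 / 317.4176 = 74.20 °C

T_f = 74.2 °C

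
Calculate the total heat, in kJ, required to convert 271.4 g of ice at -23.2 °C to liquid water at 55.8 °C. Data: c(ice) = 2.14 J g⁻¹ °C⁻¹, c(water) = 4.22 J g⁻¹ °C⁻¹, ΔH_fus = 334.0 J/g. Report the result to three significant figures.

q1 (heat ice -23.2→0.0 °C): 271.4 × 2.14 × 23.2 = 13474 J
q2 (melt at 0 °C): 271.4 × 334.0 = 90648 J
q3 (heat water 0.0→55.8 °C): 271.4 × 4.22 × 55.8 = 63908 J
Total: 13474 + 90648 + 63908 = 168030 J = 168 kJ

q = 168 kJ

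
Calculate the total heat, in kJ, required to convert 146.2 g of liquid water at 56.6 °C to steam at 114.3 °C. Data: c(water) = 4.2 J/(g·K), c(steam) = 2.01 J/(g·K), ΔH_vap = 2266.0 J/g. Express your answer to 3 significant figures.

q1 (heat water 56.6→100.0 °C): 146.2 × 4.2 × 43.4 = 26649 J
q2 (vaporize at 100 °C): 146.2 × 2266.0 = 331289 J
q3 (heat steam 100.0→114.3 °C): 146.2 × 2.01 × 14.3 = 4202 J
Total: 26649 + 331289 + 4202 = 362140 J = 362 kJ

q = 362 kJ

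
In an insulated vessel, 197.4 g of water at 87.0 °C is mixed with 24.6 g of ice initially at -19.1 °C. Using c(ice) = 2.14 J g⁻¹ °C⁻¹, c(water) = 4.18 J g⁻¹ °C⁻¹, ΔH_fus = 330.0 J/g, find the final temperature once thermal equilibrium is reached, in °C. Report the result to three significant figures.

Heat to bring ice to 0 °C and melt it: q₁ = 24.6×2.14×19.1 + 24.6×330.0 = 9123.5 J
Heat the water can supply cooling to 0 °C: 197.4×4.18×87.0 = 71786.5 J > q₁, so all ice melts.
Energy balance: 197.4×4.18×(87.0 − T) = 9123.5 + 24.6×4.18×(T − 0)
825.132(87.0 − T) = 9123.5 + 102.828 T
71786.5 − 9123.5 = 927.960 T
T = 62663.0 / 927.960 = 67.53 °C

T_f = 67.5 °C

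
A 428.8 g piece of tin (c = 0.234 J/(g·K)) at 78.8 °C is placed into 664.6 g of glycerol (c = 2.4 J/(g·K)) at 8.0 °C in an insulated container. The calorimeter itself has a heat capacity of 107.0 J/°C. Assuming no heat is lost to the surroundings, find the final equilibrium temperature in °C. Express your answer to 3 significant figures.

T_f = 11.9 °C

Heat lost by tin = heat gained by glycerol + calorimeter.
(428.8)(0.234)(78.8 − T) = [(664.6)(2.4) + 107.0](T − 8.0)
100.3392 (78.8 − T) = 1702.04 (T − 8.0)
7906.7 − 100.3392 T = 1702.04 T − 13616
21522.7 = 1802.3792 T
T = 11.94 °C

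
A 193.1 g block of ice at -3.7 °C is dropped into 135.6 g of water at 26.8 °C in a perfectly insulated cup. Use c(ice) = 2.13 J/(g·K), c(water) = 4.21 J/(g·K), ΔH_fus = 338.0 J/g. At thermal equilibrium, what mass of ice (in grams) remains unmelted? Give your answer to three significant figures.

Heat to warm all ice to 0 °C: 193.1×2.13×3.7 = 1521.8 J
Heat released by water cooling to 0 °C: 135.6×4.21×26.8 = 15299 J
15299 J < 1521.8 + 193.1×338.0 = 66789.6 J, so not all ice melts; final T = 0 °C.
Heat left for melting: 15299 − 1521.8 = 13777.2 J
Mass melted = 13777.2 / 338.0 = 40.76 g
Ice remaining = 193.1 − 40.76 = 152.34 g

m_ice remaining = 152 g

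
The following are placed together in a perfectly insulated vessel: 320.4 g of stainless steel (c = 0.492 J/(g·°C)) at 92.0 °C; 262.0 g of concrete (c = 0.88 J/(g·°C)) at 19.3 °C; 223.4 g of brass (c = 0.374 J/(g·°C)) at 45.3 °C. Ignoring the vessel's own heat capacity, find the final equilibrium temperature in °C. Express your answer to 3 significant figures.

Σ mᵢcᵢ(T − Tᵢ) = 0  ⇒  T = Σ mᵢcᵢTᵢ / Σ mᵢcᵢ
Σ mᵢcᵢ = 320.4×0.492 + 262.0×0.88 + 223.4×0.374 = 471.7484
Σ mᵢcᵢTᵢ = 157.6368×92.0 + 230.56×19.3 + 83.5516×45.3 = 22737
T = 22737 / 471.7484 = 48.20 °C

T_f = 48.2 °C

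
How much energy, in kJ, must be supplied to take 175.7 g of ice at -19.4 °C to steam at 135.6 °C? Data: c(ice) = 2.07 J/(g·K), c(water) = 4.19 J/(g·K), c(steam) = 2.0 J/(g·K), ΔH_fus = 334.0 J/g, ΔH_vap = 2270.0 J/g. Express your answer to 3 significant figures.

q = 551 kJ

q1 (heat ice -19.4→0.0 °C): 175.7 × 2.07 × 19.4 = 7056 J
q2 (melt at 0 °C): 175.7 × 334.0 = 58684 J
q3 (heat water 0.0→100.0 °C): 175.7 × 4.19 × 100.0 = 73618 J
q4 (vaporize at 100 °C): 175.7 × 2270.0 = 398839 J
q5 (heat steam 100.0→135.6 °C): 175.7 × 2.0 × 35.6 = 12510 J
Total: 7056 + 58684 + 73618 + 398839 + 12510 = 550707 J = 551 kJ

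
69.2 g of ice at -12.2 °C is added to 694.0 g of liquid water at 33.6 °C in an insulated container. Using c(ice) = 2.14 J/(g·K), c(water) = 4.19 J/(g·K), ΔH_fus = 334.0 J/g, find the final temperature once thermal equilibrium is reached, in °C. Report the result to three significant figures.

T_f = 22.8 °C

Heat to bring ice to 0 °C and melt it: q₁ = 69.2×2.14×12.2 + 69.2×334.0 = 24919 J
Heat the water can supply cooling to 0 °C: 694.0×4.19×33.6 = 97704.1 J > q₁, so all ice melts.
Energy balance: 694.0×4.19×(33.6 − T) = 24919 + 69.2×4.19×(T − 0)
2907.86(33.6 − T) = 24919 + 289.948 T
97704.1 − 24919 = 3197.808 T
T = 72785.1 / 3197.808 = 22.76 °C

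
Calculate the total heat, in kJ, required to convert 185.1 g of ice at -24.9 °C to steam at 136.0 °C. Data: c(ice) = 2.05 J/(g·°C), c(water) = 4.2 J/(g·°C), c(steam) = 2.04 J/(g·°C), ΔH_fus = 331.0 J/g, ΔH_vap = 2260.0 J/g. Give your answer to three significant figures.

q1 (heat ice -24.9→0.0 °C): 185.1 × 2.05 × 24.9 = 9448 J
q2 (melt at 0 °C): 185.1 × 331.0 = 61268 J
q3 (heat water 0.0→100.0 °C): 185.1 × 4.2 × 100.0 = 77742 J
q4 (vaporize at 100 °C): 185.1 × 2260.0 = 418326 J
q5 (heat steam 100.0→136.0 °C): 185.1 × 2.04 × 36.0 = 13594 J
Total: 9448 + 61268 + 77742 + 418326 + 13594 = 580378 J = 580 kJ

q = 580 kJ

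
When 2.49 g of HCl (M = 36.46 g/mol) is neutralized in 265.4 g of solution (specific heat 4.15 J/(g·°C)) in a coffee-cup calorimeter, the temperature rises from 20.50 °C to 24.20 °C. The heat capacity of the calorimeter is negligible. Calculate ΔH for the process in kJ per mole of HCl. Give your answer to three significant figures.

ΔH = -59.7 kJ/mol

|ΔT| = |24.20 − 20.50| = 3.70 °C
|q_surr| = (265.4 × 4.15) × 3.70 = 1101.41 × 3.70 = 4075 J
n(HCl) = 2.49 / 36.46 = 0.06829 mol
Temperature rose, so q_rxn = −|q_surr| = -4.075 kJ
ΔH = q_rxn / n = -59.67 kJ/mol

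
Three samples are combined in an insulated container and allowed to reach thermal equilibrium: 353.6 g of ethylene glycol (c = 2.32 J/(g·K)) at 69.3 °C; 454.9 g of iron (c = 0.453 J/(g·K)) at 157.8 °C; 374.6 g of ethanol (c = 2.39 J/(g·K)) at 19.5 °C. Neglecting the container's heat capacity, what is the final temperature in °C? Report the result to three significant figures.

T_f = 55.6 °C

Σ mᵢcᵢ(T − Tᵢ) = 0  ⇒  T = Σ mᵢcᵢTᵢ / Σ mᵢcᵢ
Σ mᵢcᵢ = 353.6×2.32 + 454.9×0.453 + 374.6×2.39 = 1921.7157
Σ mᵢcᵢTᵢ = 820.352×69.3 + 206.0697×157.8 + 895.294×19.5 = 106830
T = 106830 / 1921.7157 = 55.59 °C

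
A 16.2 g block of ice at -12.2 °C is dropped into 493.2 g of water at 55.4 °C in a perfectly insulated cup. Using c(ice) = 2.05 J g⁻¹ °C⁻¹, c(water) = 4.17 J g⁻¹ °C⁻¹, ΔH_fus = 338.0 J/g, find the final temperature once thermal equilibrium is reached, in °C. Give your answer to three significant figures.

T_f = 50.9 °C

Heat to bring ice to 0 °C and melt it: q₁ = 16.2×2.05×12.2 + 16.2×338.0 = 5880.8 J
Heat the water can supply cooling to 0 °C: 493.2×4.17×55.4 = 113938 J > q₁, so all ice melts.
Energy balance: 493.2×4.17×(55.4 − T) = 5880.8 + 16.2×4.17×(T − 0)
2056.644(55.4 − T) = 5880.8 + 67.554 T
113938 − 5880.8 = 2124.198 T
T = 108057.2 / 2124.198 = 50.87 °C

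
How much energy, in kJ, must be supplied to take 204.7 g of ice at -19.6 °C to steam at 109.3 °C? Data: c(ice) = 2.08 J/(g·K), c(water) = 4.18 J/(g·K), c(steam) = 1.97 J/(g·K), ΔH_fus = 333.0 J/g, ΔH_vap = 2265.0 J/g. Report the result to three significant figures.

q = 629 kJ

q1 (heat ice -19.6→0.0 °C): 204.7 × 2.08 × 19.6 = 8345 J
q2 (melt at 0 °C): 204.7 × 333.0 = 68165 J
q3 (heat water 0.0→100.0 °C): 204.7 × 4.18 × 100.0 = 85565 J
q4 (vaporize at 100 °C): 204.7 × 2265.0 = 463646 J
q5 (heat steam 100.0→109.3 °C): 204.7 × 1.97 × 9.3 = 3750 J
Total: 8345 + 68165 + 85565 + 463646 + 3750 = 629471 J = 629 kJ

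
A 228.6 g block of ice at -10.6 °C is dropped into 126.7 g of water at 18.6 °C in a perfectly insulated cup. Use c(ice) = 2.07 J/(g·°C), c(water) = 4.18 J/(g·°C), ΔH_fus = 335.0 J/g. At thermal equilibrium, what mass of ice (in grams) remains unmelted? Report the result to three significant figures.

Heat to warm all ice to 0 °C: 228.6×2.07×10.6 = 5015.9 J
Heat released by water cooling to 0 °C: 126.7×4.18×18.6 = 9850.7 J
9850.7 J < 5015.9 + 228.6×335.0 = 81596.9 J, so not all ice melts; final T = 0 °C.
Heat left for melting: 9850.7 − 5015.9 = 4834.8 J
Mass melted = 4834.8 / 335.0 = 14.43 g
Ice remaining = 228.6 − 14.43 = 214.17 g

m_ice remaining = 214 g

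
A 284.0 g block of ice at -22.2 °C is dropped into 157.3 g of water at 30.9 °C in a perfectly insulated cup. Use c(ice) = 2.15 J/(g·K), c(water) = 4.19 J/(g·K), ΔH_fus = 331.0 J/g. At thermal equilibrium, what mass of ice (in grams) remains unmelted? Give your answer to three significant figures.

m_ice remaining = 263 g

Heat to warm all ice to 0 °C: 284.0×2.15×22.2 = 13555 J
Heat released by water cooling to 0 °C: 157.3×4.19×30.9 = 20366 J
20366 J < 13555 + 284.0×331.0 = 107559 J, so not all ice melts; final T = 0 °C.
Heat left for melting: 20366 − 13555 = 6811 J
Mass melted = 6811 / 331.0 = 20.58 g
Ice remaining = 284.0 − 20.58 = 263.42 g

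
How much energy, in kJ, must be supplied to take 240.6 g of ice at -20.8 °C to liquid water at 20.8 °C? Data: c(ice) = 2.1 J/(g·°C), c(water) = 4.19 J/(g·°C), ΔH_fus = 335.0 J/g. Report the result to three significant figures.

q = 112 kJ

q1 (heat ice -20.8→0.0 °C): 240.6 × 2.1 × 20.8 = 10509 J
q2 (melt at 0 °C): 240.6 × 335.0 = 80601 J
q3 (heat water 0.0→20.8 °C): 240.6 × 4.19 × 20.8 = 20969 J
Total: 10509 + 80601 + 20969 = 112079 J = 112 kJ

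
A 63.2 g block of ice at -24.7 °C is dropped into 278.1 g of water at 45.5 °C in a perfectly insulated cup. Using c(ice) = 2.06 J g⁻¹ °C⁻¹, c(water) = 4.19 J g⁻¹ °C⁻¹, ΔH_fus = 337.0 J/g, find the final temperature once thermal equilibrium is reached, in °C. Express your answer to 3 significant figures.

Heat to bring ice to 0 °C and melt it: q₁ = 63.2×2.06×24.7 + 63.2×337.0 = 24514 J
Heat the water can supply cooling to 0 °C: 278.1×4.19×45.5 = 53018.4 J > q₁, so all ice melts.
Energy balance: 278.1×4.19×(45.5 − T) = 24514 + 63.2×4.19×(T − 0)
1165.239(45.5 − T) = 24514 + 264.808 T
53018.4 − 24514 = 1430.047 T
T = 28504.4 / 1430.047 = 19.93 °C

T_f = 19.9 °C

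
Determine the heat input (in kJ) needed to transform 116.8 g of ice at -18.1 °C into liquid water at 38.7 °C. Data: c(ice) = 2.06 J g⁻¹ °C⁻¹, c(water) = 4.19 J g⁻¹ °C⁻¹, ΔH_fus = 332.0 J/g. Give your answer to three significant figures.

q = 62.1 kJ

q1 (heat ice -18.1→0.0 °C): 116.8 × 2.06 × 18.1 = 4355 J
q2 (melt at 0 °C): 116.8 × 332.0 = 38778 J
q3 (heat water 0.0→38.7 °C): 116.8 × 4.19 × 38.7 = 18939 J
Total: 4355 + 38778 + 18939 = 62072 J = 62.1 kJ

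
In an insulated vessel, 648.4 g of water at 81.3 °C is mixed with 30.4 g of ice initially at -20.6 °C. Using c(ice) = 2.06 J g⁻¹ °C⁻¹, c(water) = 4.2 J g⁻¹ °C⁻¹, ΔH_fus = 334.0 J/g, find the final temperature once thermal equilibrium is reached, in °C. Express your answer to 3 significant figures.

T_f = 73.6 °C

Heat to bring ice to 0 °C and melt it: q₁ = 30.4×2.06×20.6 + 30.4×334.0 = 11444 J
Heat the water can supply cooling to 0 °C: 648.4×4.2×81.3 = 221403 J > q₁, so all ice melts.
Energy balance: 648.4×4.2×(81.3 − T) = 11444 + 30.4×4.2×(T − 0)
2723.28(81.3 − T) = 11444 + 127.68 T
221403 − 11444 = 2850.96 T
T = 209959 / 2850.96 = 73.645 °C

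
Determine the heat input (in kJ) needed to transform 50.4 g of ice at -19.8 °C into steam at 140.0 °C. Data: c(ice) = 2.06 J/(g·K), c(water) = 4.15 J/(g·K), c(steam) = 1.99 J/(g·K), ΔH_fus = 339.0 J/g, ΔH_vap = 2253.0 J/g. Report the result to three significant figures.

q = 158 kJ

q1 (heat ice -19.8→0.0 °C): 50.4 × 2.06 × 19.8 = 2056 J
q2 (melt at 0 °C): 50.4 × 339.0 = 17086 J
q3 (heat water 0.0→100.0 °C): 50.4 × 4.15 × 100.0 = 20916 J
q4 (vaporize at 100 °C): 50.4 × 2253.0 = 113551 J
q5 (heat steam 100.0→140.0 °C): 50.4 × 1.99 × 40.0 = 4012 J
Total: 2056 + 17086 + 20916 + 113551 + 4012 = 157621 J = 158 kJ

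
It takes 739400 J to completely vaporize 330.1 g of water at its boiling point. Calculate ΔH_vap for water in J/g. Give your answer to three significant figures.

ΔH_vap = q / m = 739400 / 330.1 = 2240 J/g

ΔH_vap = 2240 J/g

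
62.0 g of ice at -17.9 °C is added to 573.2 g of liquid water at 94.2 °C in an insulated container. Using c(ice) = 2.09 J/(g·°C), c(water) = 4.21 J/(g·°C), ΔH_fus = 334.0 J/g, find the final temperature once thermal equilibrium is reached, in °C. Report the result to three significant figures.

T_f = 76.4 °C

Heat to bring ice to 0 °C and melt it: q₁ = 62.0×2.09×17.9 + 62.0×334.0 = 23027 J
Heat the water can supply cooling to 0 °C: 573.2×4.21×94.2 = 227321 J > q₁, so all ice melts.
Energy balance: 573.2×4.21×(94.2 − T) = 23027 + 62.0×4.21×(T − 0)
2413.172(94.2 − T) = 23027 + 261.02 T
227321 − 23027 = 2674.192 T
T = 204294 / 2674.192 = 76.39 °C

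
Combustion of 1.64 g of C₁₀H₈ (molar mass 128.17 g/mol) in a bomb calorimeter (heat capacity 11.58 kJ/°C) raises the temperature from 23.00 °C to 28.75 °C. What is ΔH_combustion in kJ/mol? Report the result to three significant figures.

ΔH = -5200 kJ/mol

ΔT = 28.75 − 23.00 = 5.75 °C
q_cal = C_cal × ΔT = 11.58 × 5.75 = 66.585 kJ
n = 1.64 / 128.17 = 0.01280 mol
q_rxn = −q_cal = -66.585 kJ
ΔH = -66.585 / 0.01280 = -5202 kJ/mol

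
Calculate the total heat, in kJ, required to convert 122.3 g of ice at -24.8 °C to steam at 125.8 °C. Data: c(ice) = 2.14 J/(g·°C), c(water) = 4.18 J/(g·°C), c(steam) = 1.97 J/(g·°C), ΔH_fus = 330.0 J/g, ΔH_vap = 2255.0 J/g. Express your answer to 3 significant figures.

q = 380 kJ

q1 (heat ice -24.8→0.0 °C): 122.3 × 2.14 × 24.8 = 6491 J
q2 (melt at 0 °C): 122.3 × 330.0 = 40359 J
q3 (heat water 0.0→100.0 °C): 122.3 × 4.18 × 100.0 = 51121 J
q4 (vaporize at 100 °C): 122.3 × 2255.0 = 275787 J
q5 (heat steam 100.0→125.8 °C): 122.3 × 1.97 × 25.8 = 6216 J
Total: 6491 + 40359 + 51121 + 275787 + 6216 = 379974 J = 380 kJ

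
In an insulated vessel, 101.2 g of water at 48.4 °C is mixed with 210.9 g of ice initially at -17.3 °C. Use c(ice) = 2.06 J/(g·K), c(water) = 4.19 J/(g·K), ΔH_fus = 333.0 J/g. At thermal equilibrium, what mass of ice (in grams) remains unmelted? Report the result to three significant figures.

Heat to warm all ice to 0 °C: 210.9×2.06×17.3 = 7516.1 J
Heat released by water cooling to 0 °C: 101.2×4.19×48.4 = 20523 J
20523 J < 7516.1 + 210.9×333.0 = 77745.8 J, so not all ice melts; final T = 0 °C.
Heat left for melting: 20523 − 7516.1 = 13006.9 J
Mass melted = 13006.9 / 333.0 = 39.06 g
Ice remaining = 210.9 − 39.06 = 171.84 g

m_ice remaining = 172 g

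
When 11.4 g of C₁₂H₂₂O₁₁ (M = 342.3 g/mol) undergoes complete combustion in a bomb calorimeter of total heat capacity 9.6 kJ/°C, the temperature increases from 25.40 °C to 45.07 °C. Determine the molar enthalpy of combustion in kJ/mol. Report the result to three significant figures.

ΔT = 45.07 − 25.40 = 19.67 °C
q_cal = C_cal × ΔT = 9.6 × 19.67 = 188.832 kJ
n = 11.4 / 342.3 = 0.03330 mol
q_rxn = −q_cal = -188.832 kJ
ΔH = -188.832 / 0.03330 = -5671 kJ/mol

ΔH = -5670 kJ/mol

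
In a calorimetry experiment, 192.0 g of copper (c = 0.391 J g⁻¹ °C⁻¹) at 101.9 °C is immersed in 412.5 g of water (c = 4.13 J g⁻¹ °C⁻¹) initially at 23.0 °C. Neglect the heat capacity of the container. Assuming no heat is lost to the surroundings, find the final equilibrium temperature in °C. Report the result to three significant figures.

Heat lost by copper = heat gained by water.
(192.0)(0.391)(101.9 − T) = (412.5)(4.13)(T − 23.0)
75.072 (101.9 − T) = 1703.625 (T − 23.0)
7649.8 − 75.072 T = 1703.625 T − 39183
46832.8 = 1778.697 T
T = 26.33 °C

T_f = 26.3 °C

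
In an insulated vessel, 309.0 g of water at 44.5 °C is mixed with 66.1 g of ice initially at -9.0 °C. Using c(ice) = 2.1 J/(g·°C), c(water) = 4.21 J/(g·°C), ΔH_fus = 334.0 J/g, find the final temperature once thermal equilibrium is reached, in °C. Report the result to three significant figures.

T_f = 21.9 °C

Heat to bring ice to 0 °C and melt it: q₁ = 66.1×2.1×9.0 + 66.1×334.0 = 23327 J
Heat the water can supply cooling to 0 °C: 309.0×4.21×44.5 = 57889.6 J > q₁, so all ice melts.
Energy balance: 309.0×4.21×(44.5 − T) = 23327 + 66.1×4.21×(T − 0)
1300.89(44.5 − T) = 23327 + 278.281 T
57889.6 − 23327 = 1579.171 T
T = 34562.6 / 1579.171 = 21.89 °C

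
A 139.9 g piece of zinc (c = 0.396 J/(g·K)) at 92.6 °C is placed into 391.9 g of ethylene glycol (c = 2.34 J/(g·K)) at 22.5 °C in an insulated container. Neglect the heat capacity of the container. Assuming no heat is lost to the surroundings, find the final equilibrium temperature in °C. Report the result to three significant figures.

T_f = 26.5 °C

Heat lost by zinc = heat gained by ethylene glycol.
(139.9)(0.396)(92.6 − T) = (391.9)(2.34)(T − 22.5)
55.4004 (92.6 − T) = 917.046 (T − 22.5)
5130.1 − 55.4004 T = 917.046 T − 20634
25764.1 = 972.4464 T
T = 26.49 °C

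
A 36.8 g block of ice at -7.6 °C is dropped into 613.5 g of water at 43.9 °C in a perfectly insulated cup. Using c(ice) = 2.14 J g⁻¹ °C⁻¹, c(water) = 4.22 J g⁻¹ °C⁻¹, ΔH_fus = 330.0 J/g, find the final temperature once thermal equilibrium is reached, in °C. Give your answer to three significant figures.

Heat to bring ice to 0 °C and melt it: q₁ = 36.8×2.14×7.6 + 36.8×330.0 = 12743 J
Heat the water can supply cooling to 0 °C: 613.5×4.22×43.9 = 113656 J > q₁, so all ice melts.
Energy balance: 613.5×4.22×(43.9 − T) = 12743 + 36.8×4.22×(T − 0)
2588.97(43.9 − T) = 12743 + 155.296 T
113656 − 12743 = 2744.266 T
T = 100913 / 2744.266 = 36.77 °C

T_f = 36.8 °C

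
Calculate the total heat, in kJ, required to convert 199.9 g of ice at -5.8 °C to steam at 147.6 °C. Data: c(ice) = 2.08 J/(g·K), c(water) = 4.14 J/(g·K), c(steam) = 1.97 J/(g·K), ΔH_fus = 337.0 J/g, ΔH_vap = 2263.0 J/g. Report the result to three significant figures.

q1 (heat ice -5.8→0.0 °C): 199.9 × 2.08 × 5.8 = 2412 J
q2 (melt at 0 °C): 199.9 × 337.0 = 67366 J
q3 (heat water 0.0→100.0 °C): 199.9 × 4.14 × 100.0 = 82759 J
q4 (vaporize at 100 °C): 199.9 × 2263.0 = 452374 J
q5 (heat steam 100.0→147.6 °C): 199.9 × 1.97 × 47.6 = 18745 J
Total: 2412 + 67366 + 82759 + 452374 + 18745 = 623656 J = 624 kJ

q = 624 kJ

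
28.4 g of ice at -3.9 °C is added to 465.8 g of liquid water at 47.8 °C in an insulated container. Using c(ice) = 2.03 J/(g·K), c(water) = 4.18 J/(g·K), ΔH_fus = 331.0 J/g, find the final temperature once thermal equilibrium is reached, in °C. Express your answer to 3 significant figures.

Heat to bring ice to 0 °C and melt it: q₁ = 28.4×2.03×3.9 + 28.4×331.0 = 9625.2 J
Heat the water can supply cooling to 0 °C: 465.8×4.18×47.8 = 93068.7 J > q₁, so all ice melts.
Energy balance: 465.8×4.18×(47.8 − T) = 9625.2 + 28.4×4.18×(T − 0)
1947.044(47.8 − T) = 9625.2 + 118.712 T
93068.7 − 9625.2 = 2065.756 T
T = 83443.5 / 2065.756 = 40.39 °C

T_f = 40.4 °C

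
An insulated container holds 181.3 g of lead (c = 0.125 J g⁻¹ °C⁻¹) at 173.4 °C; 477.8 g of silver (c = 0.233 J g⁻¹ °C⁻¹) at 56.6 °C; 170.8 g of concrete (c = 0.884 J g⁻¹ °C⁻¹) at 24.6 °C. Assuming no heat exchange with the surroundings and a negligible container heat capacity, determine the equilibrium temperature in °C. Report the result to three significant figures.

T_f = 48.9 °C

Σ mᵢcᵢ(T − Tᵢ) = 0  ⇒  T = Σ mᵢcᵢTᵢ / Σ mᵢcᵢ
Σ mᵢcᵢ = 181.3×0.125 + 477.8×0.233 + 170.8×0.884 = 284.9771
Σ mᵢcᵢTᵢ = 22.6625×173.4 + 111.3274×56.6 + 150.9872×24.6 = 13945
T = 13945 / 284.9771 = 48.93 °C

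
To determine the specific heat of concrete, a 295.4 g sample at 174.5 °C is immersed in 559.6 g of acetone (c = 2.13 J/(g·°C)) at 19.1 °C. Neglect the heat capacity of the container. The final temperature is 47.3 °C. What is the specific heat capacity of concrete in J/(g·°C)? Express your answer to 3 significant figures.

q_gained = (559.6 × 2.13) × (47.3 − 19.1) = 33613 J
q_lost = 295.4 × c × (174.5 − 47.3) = 37574.88 c
Set equal: c = 33613 / 37574.88 = 0.895 J/(g·°C)

c = 0.895 J/(g·°C)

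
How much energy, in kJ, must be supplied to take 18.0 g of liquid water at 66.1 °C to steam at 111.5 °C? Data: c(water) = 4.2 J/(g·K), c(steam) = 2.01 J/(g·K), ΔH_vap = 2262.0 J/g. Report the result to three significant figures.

q1 (heat water 66.1→100.0 °C): 18.0 × 4.2 × 33.9 = 2563 J
q2 (vaporize at 100 °C): 18.0 × 2262.0 = 40716 J
q3 (heat steam 100.0→111.5 °C): 18.0 × 2.01 × 11.5 = 416 J
Total: 2563 + 40716 + 416 = 43695 J = 43.7 kJ

q = 43.7 kJ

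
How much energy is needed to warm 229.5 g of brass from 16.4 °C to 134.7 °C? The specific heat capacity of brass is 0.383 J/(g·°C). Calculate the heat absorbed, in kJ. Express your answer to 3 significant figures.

q = m c ΔT = 229.5 × 0.383 × (134.7 − 16.4)
q = 229.5 × 0.383 × 118.3 = 10400 J = 10.4 kJ

q = 10.4 kJ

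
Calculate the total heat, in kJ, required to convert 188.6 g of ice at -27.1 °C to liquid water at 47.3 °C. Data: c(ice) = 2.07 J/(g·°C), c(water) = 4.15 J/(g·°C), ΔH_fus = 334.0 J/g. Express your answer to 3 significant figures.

q1 (heat ice -27.1→0.0 °C): 188.6 × 2.07 × 27.1 = 10580 J
q2 (melt at 0 °C): 188.6 × 334.0 = 62992 J
q3 (heat water 0.0→47.3 °C): 188.6 × 4.15 × 47.3 = 37021 J
Total: 10580 + 62992 + 37021 = 110593 J = 111 kJ

q = 111 kJ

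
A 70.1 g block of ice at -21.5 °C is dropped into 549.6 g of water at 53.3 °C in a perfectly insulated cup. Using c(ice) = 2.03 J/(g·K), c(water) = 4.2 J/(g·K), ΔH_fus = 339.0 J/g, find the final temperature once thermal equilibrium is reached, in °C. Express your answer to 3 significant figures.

T_f = 37.0 °C

Heat to bring ice to 0 °C and melt it: q₁ = 70.1×2.03×21.5 + 70.1×339.0 = 26823 J
Heat the water can supply cooling to 0 °C: 549.6×4.2×53.3 = 123033 J > q₁, so all ice melts.
Energy balance: 549.6×4.2×(53.3 − T) = 26823 + 70.1×4.2×(T − 0)
2308.32(53.3 − T) = 26823 + 294.42 T
123033 − 26823 = 2602.74 T
T = 96210 / 2602.74 = 36.96 °C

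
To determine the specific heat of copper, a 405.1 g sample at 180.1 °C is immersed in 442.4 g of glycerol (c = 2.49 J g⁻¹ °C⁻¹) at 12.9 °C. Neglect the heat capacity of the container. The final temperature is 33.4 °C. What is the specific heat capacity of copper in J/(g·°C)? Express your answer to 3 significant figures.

c = 0.380 J/(g·°C)

q_gained = (442.4 × 2.49) × (33.4 − 12.9) = 22580 J
q_lost = 405.1 × c × (180.1 − 33.4) = 59428.17 c
Set equal: c = 22580 / 59428.17 = 0.380 J/(g·°C)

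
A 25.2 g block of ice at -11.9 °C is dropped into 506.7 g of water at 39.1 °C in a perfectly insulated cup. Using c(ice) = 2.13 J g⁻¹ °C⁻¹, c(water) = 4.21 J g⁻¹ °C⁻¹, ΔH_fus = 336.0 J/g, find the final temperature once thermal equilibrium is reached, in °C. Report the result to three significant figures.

T_f = 33.2 °C

Heat to bring ice to 0 °C and melt it: q₁ = 25.2×2.13×11.9 + 25.2×336.0 = 9105.9 J
Heat the water can supply cooling to 0 °C: 506.7×4.21×39.1 = 83408.4 J > q₁, so all ice melts.
Energy balance: 506.7×4.21×(39.1 − T) = 9105.9 + 25.2×4.21×(T − 0)
2133.207(39.1 − T) = 9105.9 + 106.092 T
83408.4 − 9105.9 = 2239.299 T
T = 74302.5 / 2239.299 = 33.18 °C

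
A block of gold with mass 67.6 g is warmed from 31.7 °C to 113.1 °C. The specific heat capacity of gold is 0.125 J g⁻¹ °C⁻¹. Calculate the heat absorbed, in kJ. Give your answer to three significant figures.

q = m c ΔT = 67.6 × 0.125 × (113.1 − 31.7)
q = 67.6 × 0.125 × 81.4 = 687.8 J = 0.688 kJ

q = 0.688 kJ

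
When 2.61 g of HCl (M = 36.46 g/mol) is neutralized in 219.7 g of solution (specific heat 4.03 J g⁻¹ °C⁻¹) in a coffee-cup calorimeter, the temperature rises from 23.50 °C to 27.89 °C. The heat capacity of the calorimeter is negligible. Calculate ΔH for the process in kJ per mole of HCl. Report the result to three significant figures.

ΔH = -54.3 kJ/mol

|ΔT| = |27.89 − 23.50| = 4.39 °C
|q_surr| = (219.7 × 4.03) × 4.39 = 885.391 × 4.39 = 3887 J
n(HCl) = 2.61 / 36.46 = 0.07159 mol
Temperature rose, so q_rxn = −|q_surr| = -3.887 kJ
ΔH = q_rxn / n = -54.30 kJ/mol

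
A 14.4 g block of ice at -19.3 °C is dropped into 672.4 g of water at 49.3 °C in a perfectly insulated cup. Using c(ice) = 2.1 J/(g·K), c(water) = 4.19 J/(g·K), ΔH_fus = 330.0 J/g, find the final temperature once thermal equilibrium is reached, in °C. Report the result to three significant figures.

Heat to bring ice to 0 °C and melt it: q₁ = 14.4×2.1×19.3 + 14.4×330.0 = 5335.6 J
Heat the water can supply cooling to 0 °C: 672.4×4.19×49.3 = 138896 J > q₁, so all ice melts.
Energy balance: 672.4×4.19×(49.3 − T) = 5335.6 + 14.4×4.19×(T − 0)
2817.356(49.3 − T) = 5335.6 + 60.336 T
138896 − 5335.6 = 2877.692 T
T = 133560.4 / 2877.692 = 46.41 °C

T_f = 46.4 °C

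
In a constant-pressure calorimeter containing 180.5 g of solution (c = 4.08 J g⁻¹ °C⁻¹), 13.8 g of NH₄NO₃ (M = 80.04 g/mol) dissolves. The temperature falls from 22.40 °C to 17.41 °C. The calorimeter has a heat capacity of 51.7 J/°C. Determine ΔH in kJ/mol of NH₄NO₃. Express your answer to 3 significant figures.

|ΔT| = |17.41 − 22.40| = 4.99 °C
|q_surr| = (180.5 × 4.08 + 51.7) × 4.99 = 788.14 × 4.99 = 3933 J
n(NH₄NO₃) = 13.8 / 80.04 = 0.1724 mol
Temperature fell, so q_rxn = +|q_surr| = 3.933 kJ
ΔH = q_rxn / n = 22.81 kJ/mol

ΔH = 22.8 kJ/mol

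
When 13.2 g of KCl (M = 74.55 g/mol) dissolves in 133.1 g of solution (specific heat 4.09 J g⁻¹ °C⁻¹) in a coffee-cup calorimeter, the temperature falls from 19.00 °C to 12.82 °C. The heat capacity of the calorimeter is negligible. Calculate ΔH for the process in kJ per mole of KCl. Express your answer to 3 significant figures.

|ΔT| = |12.82 − 19.00| = 6.18 °C
|q_surr| = (133.1 × 4.09) × 6.18 = 544.379 × 6.18 = 3364 J
n(KCl) = 13.2 / 74.55 = 0.1771 mol
Temperature fell, so q_rxn = +|q_surr| = 3.364 kJ
ΔH = q_rxn / n = 18.99 kJ/mol

ΔH = 19.0 kJ/mol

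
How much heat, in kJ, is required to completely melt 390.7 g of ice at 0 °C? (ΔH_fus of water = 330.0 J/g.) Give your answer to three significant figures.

q = m × ΔH_fus = 390.7 × 330.0 = 128900 J = 129 kJ

q = 129 kJ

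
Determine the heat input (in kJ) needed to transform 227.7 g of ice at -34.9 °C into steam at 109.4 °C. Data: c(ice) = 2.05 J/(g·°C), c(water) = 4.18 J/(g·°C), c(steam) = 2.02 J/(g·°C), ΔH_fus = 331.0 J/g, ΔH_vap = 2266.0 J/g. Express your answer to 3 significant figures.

q1 (heat ice -34.9→0.0 °C): 227.7 × 2.05 × 34.9 = 16291 J
q2 (melt at 0 °C): 227.7 × 331.0 = 75369 J
q3 (heat water 0.0→100.0 °C): 227.7 × 4.18 × 100.0 = 95179 J
q4 (vaporize at 100 °C): 227.7 × 2266.0 = 515968 J
q5 (heat steam 100.0→109.4 °C): 227.7 × 2.02 × 9.4 = 4324 J
Total: 16291 + 75369 + 95179 + 515968 + 4324 = 707131 J = 707 kJ

q = 707 kJ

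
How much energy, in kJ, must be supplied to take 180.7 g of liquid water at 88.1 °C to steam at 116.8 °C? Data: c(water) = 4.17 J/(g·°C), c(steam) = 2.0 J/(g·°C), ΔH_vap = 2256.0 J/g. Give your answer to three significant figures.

q1 (heat water 88.1→100.0 °C): 180.7 × 4.17 × 11.9 = 8967 J
q2 (vaporize at 100 °C): 180.7 × 2256.0 = 407659 J
q3 (heat steam 100.0→116.8 °C): 180.7 × 2.0 × 16.8 = 6072 J
Total: 8967 + 407659 + 6072 = 422698 J = 423 kJ

q = 423 kJ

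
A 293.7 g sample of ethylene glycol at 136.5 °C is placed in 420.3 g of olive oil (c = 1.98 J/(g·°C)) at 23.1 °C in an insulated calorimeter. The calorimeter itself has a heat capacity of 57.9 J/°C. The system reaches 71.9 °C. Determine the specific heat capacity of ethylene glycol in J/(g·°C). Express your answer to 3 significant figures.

q_gained = (420.3 × 1.98 + 57.9) × (71.9 − 23.1) = 43440 J
q_lost = 293.7 × c × (136.5 − 71.9) = 18973.02 c
Set equal: c = 43440 / 18973.02 = 2.29 J/(g·°C)

c = 2.29 J/(g·°C)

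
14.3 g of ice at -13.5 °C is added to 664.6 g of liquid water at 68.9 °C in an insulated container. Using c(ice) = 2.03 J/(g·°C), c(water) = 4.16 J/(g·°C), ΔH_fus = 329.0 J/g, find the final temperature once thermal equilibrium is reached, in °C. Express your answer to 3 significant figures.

Heat to bring ice to 0 °C and melt it: q₁ = 14.3×2.03×13.5 + 14.3×329.0 = 5096.6 J
Heat the water can supply cooling to 0 °C: 664.6×4.16×68.9 = 190490 J > q₁, so all ice melts.
Energy balance: 664.6×4.16×(68.9 − T) = 5096.6 + 14.3×4.16×(T − 0)
2764.736(68.9 − T) = 5096.6 + 59.488 T
190490 − 5096.6 = 2824.224 T
T = 185393.4 / 2824.224 = 65.64 °C

T_f = 65.6 °C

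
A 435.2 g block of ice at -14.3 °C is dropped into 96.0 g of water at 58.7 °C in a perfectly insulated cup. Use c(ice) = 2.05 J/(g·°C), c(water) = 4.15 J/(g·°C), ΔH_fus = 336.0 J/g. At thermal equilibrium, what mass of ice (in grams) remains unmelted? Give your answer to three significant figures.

Heat to warm all ice to 0 °C: 435.2×2.05×14.3 = 12758 J
Heat released by water cooling to 0 °C: 96.0×4.15×58.7 = 23386 J
23386 J < 12758 + 435.2×336.0 = 158985.2 J, so not all ice melts; final T = 0 °C.
Heat left for melting: 23386 − 12758 = 10628 J
Mass melted = 10628 / 336.0 = 31.63 g
Ice remaining = 435.2 − 31.63 = 403.57 g

m_ice remaining = 404 g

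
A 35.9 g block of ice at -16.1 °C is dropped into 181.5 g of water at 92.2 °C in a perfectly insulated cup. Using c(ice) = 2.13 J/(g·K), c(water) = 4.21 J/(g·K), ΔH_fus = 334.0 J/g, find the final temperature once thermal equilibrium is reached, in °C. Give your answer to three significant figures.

Heat to bring ice to 0 °C and melt it: q₁ = 35.9×2.13×16.1 + 35.9×334.0 = 13222 J
Heat the water can supply cooling to 0 °C: 181.5×4.21×92.2 = 70451.4 J > q₁, so all ice melts.
Energy balance: 181.5×4.21×(92.2 − T) = 13222 + 35.9×4.21×(T − 0)
764.115(92.2 − T) = 13222 + 151.139 T
70451.4 − 13222 = 915.254 T
T = 57229.4 / 915.254 = 62.53 °C

T_f = 62.5 °C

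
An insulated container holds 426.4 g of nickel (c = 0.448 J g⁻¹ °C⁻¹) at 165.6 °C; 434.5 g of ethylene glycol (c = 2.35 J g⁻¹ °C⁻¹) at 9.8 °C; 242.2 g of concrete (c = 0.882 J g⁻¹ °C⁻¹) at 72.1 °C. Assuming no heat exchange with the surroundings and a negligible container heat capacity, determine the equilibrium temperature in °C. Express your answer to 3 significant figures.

Σ mᵢcᵢ(T − Tᵢ) = 0  ⇒  T = Σ mᵢcᵢTᵢ / Σ mᵢcᵢ
Σ mᵢcᵢ = 426.4×0.448 + 434.5×2.35 + 242.2×0.882 = 1425.7226
Σ mᵢcᵢTᵢ = 191.0272×165.6 + 1021.075×9.8 + 213.6204×72.1 = 57043
T = 57043 / 1425.7226 = 40.01 °C

T_f = 40.0 °C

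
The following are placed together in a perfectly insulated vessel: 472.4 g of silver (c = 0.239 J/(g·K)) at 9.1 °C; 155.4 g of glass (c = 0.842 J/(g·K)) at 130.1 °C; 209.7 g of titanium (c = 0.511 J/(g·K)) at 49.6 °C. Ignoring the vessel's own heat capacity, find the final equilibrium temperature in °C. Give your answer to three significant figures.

Σ mᵢcᵢ(T − Tᵢ) = 0  ⇒  T = Σ mᵢcᵢTᵢ / Σ mᵢcᵢ
Σ mᵢcᵢ = 472.4×0.239 + 155.4×0.842 + 209.7×0.511 = 350.9071
Σ mᵢcᵢTᵢ = 112.9036×9.1 + 130.8468×130.1 + 107.1567×49.6 = 23366
T = 23366 / 350.9071 = 66.59 °C

T_f = 66.6 °C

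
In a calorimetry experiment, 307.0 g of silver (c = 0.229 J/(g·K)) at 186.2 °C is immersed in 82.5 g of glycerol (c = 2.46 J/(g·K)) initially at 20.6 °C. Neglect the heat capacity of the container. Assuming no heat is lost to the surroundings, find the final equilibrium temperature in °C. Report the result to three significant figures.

T_f = 63.2 °C

Heat lost by silver = heat gained by glycerol.
(307.0)(0.229)(186.2 − T) = (82.5)(2.46)(T − 20.6)
70.303 (186.2 − T) = 202.95 (T − 20.6)
13090 − 70.303 T = 202.95 T − 4180.8
17270.8 = 273.253 T
T = 63.20 °C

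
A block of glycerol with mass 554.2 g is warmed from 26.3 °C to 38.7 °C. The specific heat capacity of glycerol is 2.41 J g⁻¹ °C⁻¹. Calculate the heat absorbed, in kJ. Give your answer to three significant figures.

q = m c ΔT = 554.2 × 2.41 × (38.7 − 26.3)
q = 554.2 × 2.41 × 12.4 = 16560 J = 16.6 kJ

q = 16.6 kJ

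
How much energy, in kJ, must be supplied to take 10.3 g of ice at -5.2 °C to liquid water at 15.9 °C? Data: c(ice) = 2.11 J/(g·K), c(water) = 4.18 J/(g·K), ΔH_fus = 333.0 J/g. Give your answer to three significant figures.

q = 4.23 kJ

q1 (heat ice -5.2→0.0 °C): 10.3 × 2.11 × 5.2 = 113 J
q2 (melt at 0 °C): 10.3 × 333.0 = 3430 J
q3 (heat water 0.0→15.9 °C): 10.3 × 4.18 × 15.9 = 685 J
Total: 113 + 3430 + 685 = 4228 J = 4.23 kJ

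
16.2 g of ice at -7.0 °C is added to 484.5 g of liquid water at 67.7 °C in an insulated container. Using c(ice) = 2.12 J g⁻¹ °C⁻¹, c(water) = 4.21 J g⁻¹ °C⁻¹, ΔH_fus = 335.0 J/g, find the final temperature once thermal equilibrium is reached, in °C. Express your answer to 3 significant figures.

Heat to bring ice to 0 °C and melt it: q₁ = 16.2×2.12×7.0 + 16.2×335.0 = 5667.4 J
Heat the water can supply cooling to 0 °C: 484.5×4.21×67.7 = 138091 J > q₁, so all ice melts.
Energy balance: 484.5×4.21×(67.7 − T) = 5667.4 + 16.2×4.21×(T − 0)
2039.745(67.7 − T) = 5667.4 + 68.202 T
138091 − 5667.4 = 2107.947 T
T = 132423.6 / 2107.947 = 62.82 °C

T_f = 62.8 °C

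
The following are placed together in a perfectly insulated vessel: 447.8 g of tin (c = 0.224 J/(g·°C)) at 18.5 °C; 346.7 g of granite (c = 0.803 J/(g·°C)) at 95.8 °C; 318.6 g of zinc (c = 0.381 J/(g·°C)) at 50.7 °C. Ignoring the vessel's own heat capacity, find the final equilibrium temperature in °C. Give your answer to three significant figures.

Σ mᵢcᵢ(T − Tᵢ) = 0  ⇒  T = Σ mᵢcᵢTᵢ / Σ mᵢcᵢ
Σ mᵢcᵢ = 447.8×0.224 + 346.7×0.803 + 318.6×0.381 = 500.0939
Σ mᵢcᵢTᵢ = 100.3072×18.5 + 278.4001×95.8 + 121.3866×50.7 = 34681
T = 34681 / 500.0939 = 69.349 °C

T_f = 69.3 °C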